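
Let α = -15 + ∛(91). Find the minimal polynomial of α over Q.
m_α(x) = x^3 + 45x^2 + 675x + 3284

Set β = α + 15 = ∛(91), so β^3 = 91. Then (α + 15)^3 - 91 = 0, i.e. α is a root of g(x) = (x + 15)^3 - 91 = x^3 + 45x^2 + 675x + 3284. Since g(x) = h(x + 15) where h(x) = x^3 - 91, and h is irreducible over Q (because 91 is not a perfect cube, so h has no rational root, and a monic cubic with no rational root is irreducible), g is also irreducible (irreducibility is preserved under the substitution x → x + 15). Hence m_α(x) = x^3 + 45x^2 + 675x + 3284.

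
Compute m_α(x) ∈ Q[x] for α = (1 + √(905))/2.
m_α(x) = x^2 - x - 226

From 2α - 1 = √(905), squaring gives (2α - 1)^2 = 905, i.e. 4α^2 - 4α + 1 = 905, so α^2 - α + (1 - 905)/4 = 0. Since 905 ≡ 1 (mod 4), (1 - 905)/4 = -226 ∈ Z. The polynomial x^2 - x - 226 has discriminant 1 - 4·(-226) = 905, which is not a perfect square in Q (d = 905 is squarefree and ≠ 1), so x^2 - x - 226 is irreducible over Q. It is the minimal polynomial of α.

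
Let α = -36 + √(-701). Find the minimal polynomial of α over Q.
m_α(x) = x^2 + 72x + 1997

From α + 36 = √(-701), squaring gives (α + 36)^2 = -701, i.e. α^2 + 72α + 1296 = -701, so α^2 + 72α + 1997 = 0. The discriminant of x^2 + 72x + 1997 is (72)^2 - 4·(1997) = 5184 - 7988 = -2804, and 4·(-701) is not a perfect square in Q since -701 is squarefree and ≠ 1. Hence x^2 + 72x + 1997 is irreducible over Q and is the minimal polynomial of α.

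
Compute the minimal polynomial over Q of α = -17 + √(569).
m_α(x) = x^2 + 34x - 280

From α + 17 = √(569), squaring gives (α + 17)^2 = 569, i.e. α^2 + 34α + 289 = 569, so α^2 + 34α - 280 = 0. The discriminant of x^2 + 34x - 280 is (34)^2 - 4·(-280) = 1156 + 1120 = 2276, and 4·(569) is not a perfect square in Q since 569 is squarefree and ≠ 1. Hence x^2 + 34x - 280 is irreducible over Q and is the minimal polynomial of α.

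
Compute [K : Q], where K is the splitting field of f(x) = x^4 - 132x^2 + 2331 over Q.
[K : Q] = 4

Solving the quadratic in x^2: x^2 = (132 ± √(132^2 - 4·2331))/2 = (132 ± √8100)/2 = (132 ± 90)/2, giving x^2 = 111 or x^2 = 21. So f(x) = (x^2 - 111)(x^2 - 21) and the roots of f are ±√111, ±√21. Hence the splitting field is K = Q(√111, √21). Since 111 and 21 are distinct squarefree integers > 1, their product 2331 is not a perfect square, so √21 ∉ Q(√111). By the tower law [K:Q] = [Q(√111,√21):Q(√111)] · [Q(√111):Q] = 2 · 2 = 4.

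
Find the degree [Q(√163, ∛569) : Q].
[Q(√163, ∛569) : Q] = 6

Let L = Q(√163, ∛569). Since Q(√163) ⊂ L and [Q(√163):Q] = 2, the tower law gives 2 | [L:Q]. Likewise Q(∛569) ⊂ L with [Q(∛569):Q] = 3 (because 569 is not a perfect cube), so 3 | [L:Q]. As gcd(2,3) = 1, [L:Q] is divisible by 6. Conversely L is generated over Q by √163 and ∛569, so [L:Q] ≤ 2·3 = 6. Therefore [Q(√163, ∛569) : Q] = 6.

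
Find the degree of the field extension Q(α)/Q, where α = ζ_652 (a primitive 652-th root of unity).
[Q(α):Q] = 324

The minimal polynomial of ζ_652 over Q is the 652-th cyclotomic polynomial Φ_652(x), which is irreducible over Q and has degree φ(652) = 324. Hence [Q(α):Q] = φ(652) = 324.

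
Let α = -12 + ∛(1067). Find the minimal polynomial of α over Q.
m_α(x) = x^3 + 36x^2 + 432x + 661

Set β = α + 12 = ∛(1067), so β^3 = 1067. Then (α + 12)^3 - 1067 = 0, i.e. α is a root of g(x) = (x + 12)^3 - 1067 = x^3 + 36x^2 + 432x + 661. Since g(x) = h(x + 12) where h(x) = x^3 - 1067, and h is irreducible over Q (because 1067 is not a perfect cube, so h has no rational root, and a monic cubic with no rational root is irreducible), g is also irreducible (irreducibility is preserved under the substitution x → x + 12). Hence m_α(x) = x^3 + 36x^2 + 432x + 661.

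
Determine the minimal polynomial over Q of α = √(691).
m_α(x) = x^2 - 691

α satisfies α^2 - 691 = 0, so x^2 - 691 annihilates α. Since d = 691 is squarefree and ≠ 1, it is not a perfect square in Q, so x^2 - 691 has no rational root and is therefore irreducible over Q (a degree-2 polynomial over a field is irreducible iff it has no root). Hence m_α(x) = x^2 - 691.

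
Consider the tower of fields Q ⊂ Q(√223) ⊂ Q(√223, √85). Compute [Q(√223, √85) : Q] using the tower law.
[Q(√223, √85) : Q] = 4

[Q(√223):Q] = 2 (min poly x^2 - 223, irreducible since 223 is squarefree > 1). For the top step, suppose √85 ∈ Q(√223), say √85 = c + d√223 with c, d ∈ Q. Squaring: 85 = c^2 + 223d^2 + 2cd√223. Since √223 ∉ Q this forces 2cd = 0. If d = 0 then √85 = c ∈ Q, contradicting 85 squarefree > 1. If c = 0 then 85 = 223d^2, so 223·85 = (223d)^2 is a perfect square in Q — but 223·85 = 18955 is not a perfect square (since 223 and 85 are distinct squarefree integers). Contradiction. Hence √85 ∉ Q(√223), so x^2 - 85 stays irreducible over Q(√223) and [Q(√223, √85) : Q(√223)] = 2. By the tower law, [Q(√223, √85) : Q] = 2 · 2 = 4.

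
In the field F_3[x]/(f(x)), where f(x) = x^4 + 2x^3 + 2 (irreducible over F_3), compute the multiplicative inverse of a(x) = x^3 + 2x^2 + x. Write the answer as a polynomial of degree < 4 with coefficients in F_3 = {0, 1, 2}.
a(x)^(-1) ≡ 2x^2 + x + 1 (mod f(x))

Since f is irreducible over F_3, F_3[x]/(f) is a field and a(x) ≠ 0 has an inverse. Apply the extended Euclidean algorithm to f(x) and a(x) in F_3[x]: f(x) = (x)·a(x) + (2x^2 + 2);  a(x) = (2x + 1)·(2x^2 + 2) + (1). The last nonzero remainder is the constant 1 = gcd(f, a) in F_3. Back-substituting through the division chain expresses 1 = s(x)·a(x) + t(x)·f(x) with s(x) ≡ 2x^2 + x + 1 (mod f), so a(x)^(-1) ≡ s(x) = 2x^2 + x + 1 (mod f). Check: (x^3 + 2x^2 + x)·(2x^2 + x + 1) = 2x^5 + 2x^4 + 2x^3 + x ≡ 1 (mod x^4 + 2x^3 + 2).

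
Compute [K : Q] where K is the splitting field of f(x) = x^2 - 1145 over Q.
[K : Q] = 2

f(x) = x^2 - 1145 factors as (x - √1145)(x + √1145). The splitting field is K = Q(√1145). Since 1145 is squarefree and > 1, it is not a perfect square, so x^2 - 1145 is irreducible over Q and [Q(√1145) : Q] = 2. Hence [K : Q] = 2.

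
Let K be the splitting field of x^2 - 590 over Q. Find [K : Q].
[K : Q] = 2

f(x) = x^2 - 590 factors as (x - √590)(x + √590). The splitting field is K = Q(√590). Since 590 is squarefree and > 1, it is not a perfect square, so x^2 - 590 is irreducible over Q and [Q(√590) : Q] = 2. Hence [K : Q] = 2.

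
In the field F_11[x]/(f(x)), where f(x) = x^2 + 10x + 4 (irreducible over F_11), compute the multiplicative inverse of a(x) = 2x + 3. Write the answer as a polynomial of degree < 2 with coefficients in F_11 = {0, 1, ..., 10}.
a(x)^(-1) ≡ x + 3 (mod f(x))

Since f is irreducible over F_11, F_11[x]/(f) is a field and a(x) ≠ 0 has an inverse. Apply the extended Euclidean algorithm to f(x) and a(x) in F_11[x]: f(x) = (6x + 7)·a(x) + (5). The last nonzero remainder is the constant 5 = gcd(f, a) in F_11. Back-substituting through the division chain expresses 5 = s(x)·a(x) + t(x)·f(x) with s(x) ≡ 5x + 4 (mod f), so (5x + 4)·a(x) ≡ 5 (mod f). Multiplying by 5^(-1) ≡ 9 in F_11 gives a(x)^(-1) ≡ 9·(5x + 4) ≡ x + 3 (mod f). Check: (2x + 3)·(x + 3) = 2x^2 + 9x + 9 ≡ 1 (mod x^2 + 10x + 4).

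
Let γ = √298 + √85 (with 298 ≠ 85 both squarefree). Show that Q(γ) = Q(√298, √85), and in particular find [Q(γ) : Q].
[Q(γ) : Q] = 4 (equivalently, Q(γ) = Q(√298, √85))

Obviously Q(γ) ⊆ Q(√298, √85), and [Q(√298, √85):Q] = 4 (since 298, 85 are distinct squarefree integers > 1 with 25330 not a perfect square). To show equality we compute the minimal polynomial of γ. From γ = √298 + √85: γ^2 = 298 + 2√(25330) + 85 = 383 + 2√(25330), so γ^2 - 383 = 2√(25330); squaring, (γ^2 - 383)^2 = 4·25330, i.e. γ^4 - 766γ^2 + 146689 - 101320 = 0, i.e. γ^4 - 766γ^2 + 45369 = 0. So γ is a root of x^4 - 766x^2 + 45369. This polynomial is irreducible over Q: it has no rational root (each ±√298 ± √85 is irrational), and any factorization into two quadratics over Q would force √(25330) ∈ Q (pairing opposite roots) or √298, √85 ∈ Q (other pairings), all impossible. Hence [Q(γ):Q] = 4 = [Q(√298, √85):Q], so Q(γ) = Q(√298, √85).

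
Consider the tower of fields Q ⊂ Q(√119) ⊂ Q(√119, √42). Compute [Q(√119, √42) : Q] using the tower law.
[Q(√119, √42) : Q] = 4

[Q(√119):Q] = 2 (min poly x^2 - 119, irreducible since 119 is squarefree > 1). For the top step, suppose √42 ∈ Q(√119), say √42 = c + d√119 with c, d ∈ Q. Squaring: 42 = c^2 + 119d^2 + 2cd√119. Since √119 ∉ Q this forces 2cd = 0. If d = 0 then √42 = c ∈ Q, contradicting 42 squarefree > 1. If c = 0 then 42 = 119d^2, so 119·42 = (119d)^2 is a perfect square in Q — but 119·42 = 4998 is not a perfect square (since 119 and 42 are distinct squarefree integers). Contradiction. Hence √42 ∉ Q(√119), so x^2 - 42 stays irreducible over Q(√119) and [Q(√119, √42) : Q(√119)] = 2. By the tower law, [Q(√119, √42) : Q] = 2 · 2 = 4.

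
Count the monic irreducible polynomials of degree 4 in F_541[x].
There are 21415468770 monic irreducible polynomials of degree 4 over F_541

Each element of F_{541^4} that lies in no proper subfield is a root of exactly one monic irreducible of degree 4 over F_541, and each such polynomial has 4 distinct roots in F_{541^4}. By Möbius inversion the count is N_541(4) = (1/4) Σ_{d|4} μ(4/d) · 541^d = (1/4)(μ(4)·541^1 + μ(2)·541^2 + μ(1)·541^4) = 85661875080/4 = 21415468770.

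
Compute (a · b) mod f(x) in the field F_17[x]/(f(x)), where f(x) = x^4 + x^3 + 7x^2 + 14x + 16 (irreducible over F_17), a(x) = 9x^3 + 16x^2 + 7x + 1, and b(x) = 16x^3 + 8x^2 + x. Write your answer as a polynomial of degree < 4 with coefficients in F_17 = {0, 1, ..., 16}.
a · b ≡ 5x^3 + 2x^2 + 8x + 9 (mod f(x))

Multiply in F_17[x]: a(x)·b(x) = (9x^3 + 16x^2 + 7x + 1)·(16x^3 + 8x^2 + x) = 8x^6 + 5x^5 + 11x^4 + 3x^3 + 15x^2 + x. This has degree ≥ 4, so divide by f(x) over F_17: 8x^6 + 5x^5 + 11x^4 + 3x^3 + 15x^2 + x = (8x^2 + 14x + 9)·(x^4 + x^3 + 7x^2 + 14x + 16) + (5x^3 + 2x^2 + 8x + 9). Hence a·b ≡ 5x^3 + 2x^2 + 8x + 9 (mod f). (F_17[x]/(f) is a field with 17^4 = 83521 elements since f is irreducible of degree 4.)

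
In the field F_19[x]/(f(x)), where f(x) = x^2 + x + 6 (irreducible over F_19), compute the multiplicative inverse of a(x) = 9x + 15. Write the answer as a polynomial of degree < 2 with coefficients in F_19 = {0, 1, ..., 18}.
a(x)^(-1) ≡ 8x + 1 (mod f(x))

Since f is irreducible over F_19, F_19[x]/(f) is a field and a(x) ≠ 0 has an inverse. Apply the extended Euclidean algorithm to f(x) and a(x) in F_19[x]: f(x) = (17x + 14)·a(x) + (5). The last nonzero remainder is the constant 5 = gcd(f, a) in F_19. Back-substituting through the division chain expresses 5 = s(x)·a(x) + t(x)·f(x) with s(x) ≡ 2x + 5 (mod f), so (2x + 5)·a(x) ≡ 5 (mod f). Multiplying by 5^(-1) ≡ 4 in F_19 gives a(x)^(-1) ≡ 4·(2x + 5) ≡ 8x + 1 (mod f). Check: (9x + 15)·(8x + 1) = 15x^2 + 15x + 15 ≡ 1 (mod x^2 + x + 6).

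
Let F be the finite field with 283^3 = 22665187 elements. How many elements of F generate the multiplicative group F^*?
There are φ(22665186) = 7273152 primitive elements

F_q^* is cyclic of order q - 1 = 22665186. A cyclic group of order m has exactly φ(m) generators. Here m = 22665186 = 2 · 3^2 · 47 · 73 · 367, so the number of primitive elements is φ(22665186) = 7273152.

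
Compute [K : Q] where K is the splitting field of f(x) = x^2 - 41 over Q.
[K : Q] = 2

f(x) = x^2 - 41 factors as (x - √41)(x + √41). The splitting field is K = Q(√41). Since 41 is squarefree and > 1, it is not a perfect square, so x^2 - 41 is irreducible over Q and [Q(√41) : Q] = 2. Hence [K : Q] = 2.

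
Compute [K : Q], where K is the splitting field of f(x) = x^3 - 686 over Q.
[K : Q] = 6

The roots of x^3 - 686 are ∛686, ω∛686, ω^2∛686 where ω = e^(2πi/3) is a primitive cube root of unity, so K = Q(∛686, ω). Now [Q(∛686):Q] = 3 (since 686 is not a perfect cube, x^3 - 686 is irreducible) and [Q(ω):Q] = 2. Both 2 and 3 divide [K:Q], and [K:Q] ≤ 3·2 = 6, so [K:Q] = 6. (Equivalently: Q(∛686) ⊂ R but ω ∉ R, so [K : Q(∛686)] = 2.)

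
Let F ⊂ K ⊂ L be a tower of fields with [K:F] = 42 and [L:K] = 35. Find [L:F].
[L:F] = 1470

The tower law says that for any tower of field extensions F ⊂ K ⊂ L with finite degrees, [L:F] = [L:K] · [K:F]. Here this gives [L:F] = 35 · 42 = 1470.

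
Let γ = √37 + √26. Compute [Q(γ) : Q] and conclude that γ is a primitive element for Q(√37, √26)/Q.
[Q(γ) : Q] = 4 (equivalently, Q(γ) = Q(√37, √26))

Obviously Q(γ) ⊆ Q(√37, √26), and [Q(√37, √26):Q] = 4 (since 37, 26 are distinct squarefree integers > 1 with 962 not a perfect square). To show equality we compute the minimal polynomial of γ. From γ = √37 + √26: γ^2 = 37 + 2√(962) + 26 = 63 + 2√(962), so γ^2 - 63 = 2√(962); squaring, (γ^2 - 63)^2 = 4·962, i.e. γ^4 - 126γ^2 + 3969 - 3848 = 0, i.e. γ^4 - 126γ^2 + 121 = 0. So γ is a root of x^4 - 126x^2 + 121. This polynomial is irreducible over Q: it has no rational root (each ±√37 ± √26 is irrational), and any factorization into two quadratics over Q would force √(962) ∈ Q (pairing opposite roots) or √37, √26 ∈ Q (other pairings), all impossible. Hence [Q(γ):Q] = 4 = [Q(√37, √26):Q], so Q(γ) = Q(√37, √26).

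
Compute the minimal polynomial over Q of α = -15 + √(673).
m_α(x) = x^2 + 30x - 448

From α + 15 = √(673), squaring gives (α + 15)^2 = 673, i.e. α^2 + 30α + 225 = 673, so α^2 + 30α - 448 = 0. The discriminant of x^2 + 30x - 448 is (30)^2 - 4·(-448) = 900 + 1792 = 2692, and 4·(673) is not a perfect square in Q since 673 is squarefree and ≠ 1. Hence x^2 + 30x - 448 is irreducible over Q and is the minimal polynomial of α.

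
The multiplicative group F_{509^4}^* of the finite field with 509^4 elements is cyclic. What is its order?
|F_{509^4}^*| = 67122964560

F_{509^4} has 509^4 = 67122964561 elements; its multiplicative group consists of all nonzero elements, so |F_{509^4}^*| = 67122964561 - 1 = 67122964560. (It is cyclic since any finite subgroup of the multiplicative group of a field is cyclic.)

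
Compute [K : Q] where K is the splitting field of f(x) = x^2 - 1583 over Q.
[K : Q] = 2

f(x) = x^2 - 1583 factors as (x - √1583)(x + √1583). The splitting field is K = Q(√1583). Since 1583 is squarefree and > 1, it is not a perfect square, so x^2 - 1583 is irreducible over Q and [Q(√1583) : Q] = 2. Hence [K : Q] = 2.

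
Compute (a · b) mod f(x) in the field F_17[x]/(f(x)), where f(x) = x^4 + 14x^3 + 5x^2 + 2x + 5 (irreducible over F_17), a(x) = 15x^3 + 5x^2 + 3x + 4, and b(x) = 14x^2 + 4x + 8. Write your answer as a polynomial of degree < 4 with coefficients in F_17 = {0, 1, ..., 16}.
a · b ≡ x^3 + 2x^2 + 3x + 6 (mod f(x))

Multiply in F_17[x]: a(x)·b(x) = (15x^3 + 5x^2 + 3x + 4)·(14x^2 + 4x + 8) = 6x^5 + 11x^4 + 12x^3 + 6x^2 + 6x + 15. This has degree ≥ 4, so divide by f(x) over F_17: 6x^5 + 11x^4 + 12x^3 + 6x^2 + 6x + 15 = (6x + 12)·(x^4 + 14x^3 + 5x^2 + 2x + 5) + (x^3 + 2x^2 + 3x + 6). Hence a·b ≡ x^3 + 2x^2 + 3x + 6 (mod f). (F_17[x]/(f) is a field with 17^4 = 83521 elements since f is irreducible of degree 4.)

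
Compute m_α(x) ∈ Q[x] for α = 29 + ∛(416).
m_α(x) = x^3 - 87x^2 + 2523x - 24805

Set β = α - 29 = ∛(416), so β^3 = 416. Then (α - 29)^3 - 416 = 0, i.e. α is a root of g(x) = (x - 29)^3 - 416 = x^3 - 87x^2 + 2523x - 24805. Since g(x) = h(x - 29) where h(x) = x^3 - 416, and h is irreducible over Q (because 416 is not a perfect cube, so h has no rational root, and a monic cubic with no rational root is irreducible), g is also irreducible (irreducibility is preserved under the substitution x → x - 29). Hence m_α(x) = x^3 - 87x^2 + 2523x - 24805.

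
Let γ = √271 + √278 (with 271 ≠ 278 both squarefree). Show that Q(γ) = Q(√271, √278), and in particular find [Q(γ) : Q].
[Q(γ) : Q] = 4 (equivalently, Q(γ) = Q(√271, √278))

Obviously Q(γ) ⊆ Q(√271, √278), and [Q(√271, √278):Q] = 4 (since 271, 278 are distinct squarefree integers > 1 with 75338 not a perfect square). To show equality we compute the minimal polynomial of γ. From γ = √271 + √278: γ^2 = 271 + 2√(75338) + 278 = 549 + 2√(75338), so γ^2 - 549 = 2√(75338); squaring, (γ^2 - 549)^2 = 4·75338, i.e. γ^4 - 1098γ^2 + 301401 - 301352 = 0, i.e. γ^4 - 1098γ^2 + 49 = 0. So γ is a root of x^4 - 1098x^2 + 49. This polynomial is irreducible over Q: it has no rational root (each ±√271 ± √278 is irrational), and any factorization into two quadratics over Q would force √(75338) ∈ Q (pairing opposite roots) or √271, √278 ∈ Q (other pairings), all impossible. Hence [Q(γ):Q] = 4 = [Q(√271, √278):Q], so Q(γ) = Q(√271, √278).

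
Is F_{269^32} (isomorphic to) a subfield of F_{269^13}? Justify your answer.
No: F_{269^32} is not a subfield of F_{269^13}

F_{p^m} embeds in F_{p^n} iff m | n. Here 32 ∤ 13 (since 13 = 0·32 + 13 with remainder 13 ≠ 0), so F_{269^32} is not a subfield of F_{269^13}. Equivalently: if it were, the tower law would give 32 = [F_{269^32}:F_269] dividing [F_{269^13}:F_269] = 13, contradiction.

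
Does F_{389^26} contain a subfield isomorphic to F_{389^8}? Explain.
No: F_{389^8} is not a subfield of F_{389^26}

F_{p^m} embeds in F_{p^n} iff m | n. Here 8 ∤ 26 (since 26 = 3·8 + 2 with remainder 2 ≠ 0), so F_{389^8} is not a subfield of F_{389^26}. Equivalently: if it were, the tower law would give 8 = [F_{389^8}:F_389] dividing [F_{389^26}:F_389] = 26, contradiction.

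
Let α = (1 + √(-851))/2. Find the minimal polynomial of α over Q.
m_α(x) = x^2 - x + 213

From 2α - 1 = √(-851), squaring gives (2α - 1)^2 = -851, i.e. 4α^2 - 4α + 1 = -851, so α^2 - α + (1 + 851)/4 = 0. Since -851 ≡ 1 (mod 4), (1 + 851)/4 = 213 ∈ Z. The polynomial x^2 - x + 213 has discriminant 1 - 4·(213) = -851, which is not a perfect square in Q (d = -851 is squarefree and ≠ 1), so x^2 - x + 213 is irreducible over Q. It is the minimal polynomial of α.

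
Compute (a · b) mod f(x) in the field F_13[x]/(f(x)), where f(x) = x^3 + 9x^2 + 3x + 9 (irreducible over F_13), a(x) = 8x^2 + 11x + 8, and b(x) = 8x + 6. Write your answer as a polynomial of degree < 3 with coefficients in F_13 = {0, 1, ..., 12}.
a · b ≡ 2x^2 + 3x + 5 (mod f(x))

Multiply in F_13[x]: a(x)·b(x) = (8x^2 + 11x + 8)·(8x + 6) = 12x^3 + 6x^2 + 9. This has degree ≥ 3, so divide by f(x) over F_13: 12x^3 + 6x^2 + 9 = (12)·(x^3 + 9x^2 + 3x + 9) + (2x^2 + 3x + 5). Hence a·b ≡ 2x^2 + 3x + 5 (mod f). (F_13[x]/(f) is a field with 13^3 = 2197 elements since f is irreducible of degree 3.)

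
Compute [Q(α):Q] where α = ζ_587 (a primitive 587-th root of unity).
[Q(α):Q] = 586

The minimal polynomial of ζ_587 over Q is the 587-th cyclotomic polynomial Φ_587(x), which is irreducible over Q and has degree φ(587) = 586. Hence [Q(α):Q] = φ(587) = 586.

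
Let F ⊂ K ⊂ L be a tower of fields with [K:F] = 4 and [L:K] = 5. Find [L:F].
[L:F] = 20

The tower law says that for any tower of field extensions F ⊂ K ⊂ L with finite degrees, [L:F] = [L:K] · [K:F]. Here this gives [L:F] = 5 · 4 = 20.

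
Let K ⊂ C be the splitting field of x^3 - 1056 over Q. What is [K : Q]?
[K : Q] = 6

The roots of x^3 - 1056 are ∛1056, ω∛1056, ω^2∛1056 where ω = e^(2πi/3) is a primitive cube root of unity, so K = Q(∛1056, ω). Now [Q(∛1056):Q] = 3 (since 1056 is not a perfect cube, x^3 - 1056 is irreducible) and [Q(ω):Q] = 2. Both 2 and 3 divide [K:Q], and [K:Q] ≤ 3·2 = 6, so [K:Q] = 6. (Equivalently: Q(∛1056) ⊂ R but ω ∉ R, so [K : Q(∛1056)] = 2.)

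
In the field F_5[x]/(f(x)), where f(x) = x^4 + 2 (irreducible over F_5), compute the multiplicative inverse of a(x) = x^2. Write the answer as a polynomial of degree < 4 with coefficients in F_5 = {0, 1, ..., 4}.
a(x)^(-1) ≡ 2x^2 (mod f(x))

Since f is irreducible over F_5, F_5[x]/(f) is a field and a(x) ≠ 0 has an inverse. Apply the extended Euclidean algorithm to f(x) and a(x) in F_5[x]: f(x) = (x^2)·a(x) + (2). The last nonzero remainder is the constant 2 = gcd(f, a) in F_5. Back-substituting through the division chain expresses 2 = s(x)·a(x) + t(x)·f(x) with s(x) ≡ 4x^2 (mod f), so (4x^2)·a(x) ≡ 2 (mod f). Multiplying by 2^(-1) ≡ 3 in F_5 gives a(x)^(-1) ≡ 3·(4x^2) ≡ 2x^2 (mod f). Check: (x^2)·(2x^2) = 2x^4 ≡ 1 (mod x^4 + 2).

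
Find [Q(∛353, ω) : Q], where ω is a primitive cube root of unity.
[Q(∛353, ω) : Q] = 6

[Q(∛353):Q] = 3 (min poly x^3 - 353, irreducible since 353 is not a perfect cube). [Q(ω):Q] = 2 (min poly x^2 + x + 1). Since Q(∛353) ⊂ R and ω ∉ R, we have ω ∉ Q(∛353), so x^2 + x + 1 remains irreducible over Q(∛353) and [Q(∛353, ω) : Q(∛353)] = 2. By the tower law, [Q(∛353, ω) : Q] = 3 · 2 = 6. (In fact Q(∛353, ω) is the splitting field of x^3 - 353 over Q.)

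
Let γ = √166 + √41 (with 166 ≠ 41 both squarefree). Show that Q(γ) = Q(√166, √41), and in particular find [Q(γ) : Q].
[Q(γ) : Q] = 4 (equivalently, Q(γ) = Q(√166, √41))

Obviously Q(γ) ⊆ Q(√166, √41), and [Q(√166, √41):Q] = 4 (since 166, 41 are distinct squarefree integers > 1 with 6806 not a perfect square). To show equality we compute the minimal polynomial of γ. From γ = √166 + √41: γ^2 = 166 + 2√(6806) + 41 = 207 + 2√(6806), so γ^2 - 207 = 2√(6806); squaring, (γ^2 - 207)^2 = 4·6806, i.e. γ^4 - 414γ^2 + 42849 - 27224 = 0, i.e. γ^4 - 414γ^2 + 15625 = 0. So γ is a root of x^4 - 414x^2 + 15625. This polynomial is irreducible over Q: it has no rational root (each ±√166 ± √41 is irrational), and any factorization into two quadratics over Q would force √(6806) ∈ Q (pairing opposite roots) or √166, √41 ∈ Q (other pairings), all impossible. Hence [Q(γ):Q] = 4 = [Q(√166, √41):Q], so Q(γ) = Q(√166, √41).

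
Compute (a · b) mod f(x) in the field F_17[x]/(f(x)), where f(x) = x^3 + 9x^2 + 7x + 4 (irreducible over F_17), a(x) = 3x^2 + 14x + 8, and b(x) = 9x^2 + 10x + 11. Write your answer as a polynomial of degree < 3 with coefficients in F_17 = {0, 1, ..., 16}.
a · b ≡ 6x^2 + 4x + 11 (mod f(x))

Multiply in F_17[x]: a(x)·b(x) = (3x^2 + 14x + 8)·(9x^2 + 10x + 11) = 10x^4 + 3x^3 + 7x^2 + 13x + 3. This has degree ≥ 3, so divide by f(x) over F_17: 10x^4 + 3x^3 + 7x^2 + 13x + 3 = (10x + 15)·(x^3 + 9x^2 + 7x + 4) + (6x^2 + 4x + 11). Hence a·b ≡ 6x^2 + 4x + 11 (mod f). (F_17[x]/(f) is a field with 17^3 = 4913 elements since f is irreducible of degree 3.)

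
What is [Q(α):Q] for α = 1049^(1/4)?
[Q(α):Q] = 4

α is a root of x^4 - 1049. By Eisenstein's criterion at the prime p = 1049 (which divides the constant term 1049 but p^2 = 1100401 does not, since 1049 is squarefree), x^4 - 1049 is irreducible over Q. Hence [Q(α):Q] = 4.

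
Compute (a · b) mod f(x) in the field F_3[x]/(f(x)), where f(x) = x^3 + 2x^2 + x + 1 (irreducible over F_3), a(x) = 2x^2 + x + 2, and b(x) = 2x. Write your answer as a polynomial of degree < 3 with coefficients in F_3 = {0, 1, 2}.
a · b ≡ 2 (mod f(x))

Multiply in F_3[x]: a(x)·b(x) = (2x^2 + x + 2)·(2x) = x^3 + 2x^2 + x. This has degree ≥ 3, so divide by f(x) over F_3: x^3 + 2x^2 + x = (1)·(x^3 + 2x^2 + x + 1) + (2). Hence a·b ≡ 2 (mod f). (F_3[x]/(f) is a field with 3^3 = 27 elements since f is irreducible of degree 3.)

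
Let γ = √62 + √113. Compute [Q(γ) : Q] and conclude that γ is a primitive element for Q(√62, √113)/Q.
[Q(γ) : Q] = 4 (equivalently, Q(γ) = Q(√62, √113))

Obviously Q(γ) ⊆ Q(√62, √113), and [Q(√62, √113):Q] = 4 (since 62, 113 are distinct squarefree integers > 1 with 7006 not a perfect square). To show equality we compute the minimal polynomial of γ. From γ = √62 + √113: γ^2 = 62 + 2√(7006) + 113 = 175 + 2√(7006), so γ^2 - 175 = 2√(7006); squaring, (γ^2 - 175)^2 = 4·7006, i.e. γ^4 - 350γ^2 + 30625 - 28024 = 0, i.e. γ^4 - 350γ^2 + 2601 = 0. So γ is a root of x^4 - 350x^2 + 2601. This polynomial is irreducible over Q: it has no rational root (each ±√62 ± √113 is irrational), and any factorization into two quadratics over Q would force √(7006) ∈ Q (pairing opposite roots) or √62, √113 ∈ Q (other pairings), all impossible. Hence [Q(γ):Q] = 4 = [Q(√62, √113):Q], so Q(γ) = Q(√62, √113).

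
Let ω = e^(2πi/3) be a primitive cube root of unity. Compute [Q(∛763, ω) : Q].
[Q(∛763, ω) : Q] = 6

[Q(∛763):Q] = 3 (min poly x^3 - 763, irreducible since 763 is not a perfect cube). [Q(ω):Q] = 2 (min poly x^2 + x + 1). Since Q(∛763) ⊂ R and ω ∉ R, we have ω ∉ Q(∛763), so x^2 + x + 1 remains irreducible over Q(∛763) and [Q(∛763, ω) : Q(∛763)] = 2. By the tower law, [Q(∛763, ω) : Q] = 3 · 2 = 6. (In fact Q(∛763, ω) is the splitting field of x^3 - 763 over Q.)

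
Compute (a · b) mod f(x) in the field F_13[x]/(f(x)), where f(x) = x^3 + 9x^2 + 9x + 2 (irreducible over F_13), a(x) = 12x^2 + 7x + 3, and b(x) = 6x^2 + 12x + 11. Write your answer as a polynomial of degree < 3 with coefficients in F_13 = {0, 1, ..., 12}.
a · b ≡ 6x + 8 (mod f(x))

Multiply in F_13[x]: a(x)·b(x) = (12x^2 + 7x + 3)·(6x^2 + 12x + 11) = 7x^4 + 4x^3 + 9x + 7. This has degree ≥ 3, so divide by f(x) over F_13: 7x^4 + 4x^3 + 9x + 7 = (7x + 6)·(x^3 + 9x^2 + 9x + 2) + (6x + 8). Hence a·b ≡ 6x + 8 (mod f). (F_13[x]/(f) is a field with 13^3 = 2197 elements since f is irreducible of degree 3.)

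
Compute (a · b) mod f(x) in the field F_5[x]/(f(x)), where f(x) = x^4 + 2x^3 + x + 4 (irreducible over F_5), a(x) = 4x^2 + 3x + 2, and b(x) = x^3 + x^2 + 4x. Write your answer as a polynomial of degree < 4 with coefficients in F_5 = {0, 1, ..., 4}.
a · b ≡ 3x^3 + 3x + 4 (mod f(x))

Multiply in F_5[x]: a(x)·b(x) = (4x^2 + 3x + 2)·(x^3 + x^2 + 4x) = 4x^5 + 2x^4 + x^3 + 4x^2 + 3x. This has degree ≥ 4, so divide by f(x) over F_5: 4x^5 + 2x^4 + x^3 + 4x^2 + 3x = (4x + 4)·(x^4 + 2x^3 + x + 4) + (3x^3 + 3x + 4). Hence a·b ≡ 3x^3 + 3x + 4 (mod f). (F_5[x]/(f) is a field with 5^4 = 625 elements since f is irreducible of degree 4.)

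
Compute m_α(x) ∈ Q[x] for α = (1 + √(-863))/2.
m_α(x) = x^2 - x + 216

From 2α - 1 = √(-863), squaring gives (2α - 1)^2 = -863, i.e. 4α^2 - 4α + 1 = -863, so α^2 - α + (1 + 863)/4 = 0. Since -863 ≡ 1 (mod 4), (1 + 863)/4 = 216 ∈ Z. The polynomial x^2 - x + 216 has discriminant 1 - 4·(216) = -863, which is not a perfect square in Q (d = -863 is squarefree and ≠ 1), so x^2 - x + 216 is irreducible over Q. It is the minimal polynomial of α.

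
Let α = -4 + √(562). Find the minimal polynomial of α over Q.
m_α(x) = x^2 + 8x - 546

From α + 4 = √(562), squaring gives (α + 4)^2 = 562, i.e. α^2 + 8α + 16 = 562, so α^2 + 8α - 546 = 0. The discriminant of x^2 + 8x - 546 is (8)^2 - 4·(-546) = 64 + 2184 = 2248, and 4·(562) is not a perfect square in Q since 562 is squarefree and ≠ 1. Hence x^2 + 8x - 546 is irreducible over Q and is the minimal polynomial of α.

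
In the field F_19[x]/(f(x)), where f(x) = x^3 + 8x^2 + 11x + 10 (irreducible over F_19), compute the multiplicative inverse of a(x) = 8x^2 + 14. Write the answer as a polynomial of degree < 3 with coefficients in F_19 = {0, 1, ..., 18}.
a(x)^(-1) ≡ 11x^2 + 7x (mod f(x))

Since f is irreducible over F_19, F_19[x]/(f) is a field and a(x) ≠ 0 has an inverse. Apply the extended Euclidean algorithm to f(x) and a(x) in F_19[x]: f(x) = (12x + 1)·a(x) + (14x + 15);  a(x) = (6x + 18)·(14x + 15) + (10). The last nonzero remainder is the constant 10 = gcd(f, a) in F_19. Back-substituting through the division chain expresses 10 = s(x)·a(x) + t(x)·f(x) with s(x) ≡ 15x^2 + 13x (mod f), so (15x^2 + 13x)·a(x) ≡ 10 (mod f). Multiplying by 10^(-1) ≡ 2 in F_19 gives a(x)^(-1) ≡ 2·(15x^2 + 13x) ≡ 11x^2 + 7x (mod f). Check: (8x^2 + 14)·(11x^2 + 7x) = 12x^4 + 18x^3 + 2x^2 + 3x ≡ 1 (mod x^3 + 8x^2 + 11x + 10).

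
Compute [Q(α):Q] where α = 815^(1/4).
[Q(α):Q] = 4

α is a root of x^4 - 815. By Eisenstein's criterion at the prime p = 5 (which divides the constant term 815 but p^2 = 25 does not, since 815 is squarefree), x^4 - 815 is irreducible over Q. Hence [Q(α):Q] = 4.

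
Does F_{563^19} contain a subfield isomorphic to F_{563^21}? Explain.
No: F_{563^21} is not a subfield of F_{563^19}

F_{p^m} embeds in F_{p^n} iff m | n. Here 21 ∤ 19 (since 19 = 0·21 + 19 with remainder 19 ≠ 0), so F_{563^21} is not a subfield of F_{563^19}. Equivalently: if it were, the tower law would give 21 = [F_{563^21}:F_563] dividing [F_{563^19}:F_563] = 19, contradiction.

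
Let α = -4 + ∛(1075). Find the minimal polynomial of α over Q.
m_α(x) = x^3 + 12x^2 + 48x - 1011

Set β = α + 4 = ∛(1075), so β^3 = 1075. Then (α + 4)^3 - 1075 = 0, i.e. α is a root of g(x) = (x + 4)^3 - 1075 = x^3 + 12x^2 + 48x - 1011. Since g(x) = h(x + 4) where h(x) = x^3 - 1075, and h is irreducible over Q (because 1075 is not a perfect cube, so h has no rational root, and a monic cubic with no rational root is irreducible), g is also irreducible (irreducibility is preserved under the substitution x → x + 4). Hence m_α(x) = x^3 + 12x^2 + 48x - 1011.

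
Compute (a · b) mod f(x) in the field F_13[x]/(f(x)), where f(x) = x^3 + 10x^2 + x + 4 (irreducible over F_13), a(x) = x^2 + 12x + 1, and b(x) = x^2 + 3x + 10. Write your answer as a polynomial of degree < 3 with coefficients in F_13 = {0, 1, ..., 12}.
a · b ≡ 9x^2 + 10x + 3 (mod f(x))

Multiply in F_13[x]: a(x)·b(x) = (x^2 + 12x + 1)·(x^2 + 3x + 10) = x^4 + 2x^3 + 8x^2 + 6x + 10. This has degree ≥ 3, so divide by f(x) over F_13: x^4 + 2x^3 + 8x^2 + 6x + 10 = (x + 5)·(x^3 + 10x^2 + x + 4) + (9x^2 + 10x + 3). Hence a·b ≡ 9x^2 + 10x + 3 (mod f). (F_13[x]/(f) is a field with 13^3 = 2197 elements since f is irreducible of degree 3.)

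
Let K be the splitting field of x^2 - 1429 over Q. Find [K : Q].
[K : Q] = 2

f(x) = x^2 - 1429 factors as (x - √1429)(x + √1429). The splitting field is K = Q(√1429). Since 1429 is squarefree and > 1, it is not a perfect square, so x^2 - 1429 is irreducible over Q and [Q(√1429) : Q] = 2. Hence [K : Q] = 2.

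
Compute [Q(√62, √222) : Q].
[Q(√62, √222) : Q] = 4

[Q(√62):Q] = 2 (min poly x^2 - 62, irreducible since 62 is squarefree > 1). For the top step, suppose √222 ∈ Q(√62), say √222 = c + d√62 with c, d ∈ Q. Squaring: 222 = c^2 + 62d^2 + 2cd√62. Since √62 ∉ Q this forces 2cd = 0. If d = 0 then √222 = c ∈ Q, contradicting 222 squarefree > 1. If c = 0 then 222 = 62d^2, so 62·222 = (62d)^2 is a perfect square in Q — but 62·222 = 13764 is not a perfect square (since 62 and 222 are distinct squarefree integers). Contradiction. Hence √222 ∉ Q(√62), so x^2 - 222 stays irreducible over Q(√62) and [Q(√62, √222) : Q(√62)] = 2. By the tower law, [Q(√62, √222) : Q] = 2 · 2 = 4.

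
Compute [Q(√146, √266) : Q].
[Q(√146, √266) : Q] = 4

[Q(√146):Q] = 2 (min poly x^2 - 146, irreducible since 146 is squarefree > 1). For the top step, suppose √266 ∈ Q(√146), say √266 = c + d√146 with c, d ∈ Q. Squaring: 266 = c^2 + 146d^2 + 2cd√146. Since √146 ∉ Q this forces 2cd = 0. If d = 0 then √266 = c ∈ Q, contradicting 266 squarefree > 1. If c = 0 then 266 = 146d^2, so 146·266 = (146d)^2 is a perfect square in Q — but 146·266 = 38836 is not a perfect square (since 146 and 266 are distinct squarefree integers). Contradiction. Hence √266 ∉ Q(√146), so x^2 - 266 stays irreducible over Q(√146) and [Q(√146, √266) : Q(√146)] = 2. By the tower law, [Q(√146, √266) : Q] = 2 · 2 = 4.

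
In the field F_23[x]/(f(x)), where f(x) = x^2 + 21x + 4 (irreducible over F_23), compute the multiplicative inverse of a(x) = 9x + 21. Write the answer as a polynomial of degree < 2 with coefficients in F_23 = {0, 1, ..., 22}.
a(x)^(-1) ≡ 21x + 1 (mod f(x))

Since f is irreducible over F_23, F_23[x]/(f) is a field and a(x) ≠ 0 has an inverse. Apply the extended Euclidean algorithm to f(x) and a(x) in F_23[x]: f(x) = (18x + 14)·a(x) + (9). The last nonzero remainder is the constant 9 = gcd(f, a) in F_23. Back-substituting through the division chain expresses 9 = s(x)·a(x) + t(x)·f(x) with s(x) ≡ 5x + 9 (mod f), so (5x + 9)·a(x) ≡ 9 (mod f). Multiplying by 9^(-1) ≡ 18 in F_23 gives a(x)^(-1) ≡ 18·(5x + 9) ≡ 21x + 1 (mod f). Check: (9x + 21)·(21x + 1) = 5x^2 + 13x + 21 ≡ 1 (mod x^2 + 21x + 4).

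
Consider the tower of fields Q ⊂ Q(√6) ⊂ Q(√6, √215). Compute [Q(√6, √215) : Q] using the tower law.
[Q(√6, √215) : Q] = 4

[Q(√6):Q] = 2 (min poly x^2 - 6, irreducible since 6 is squarefree > 1). For the top step, suppose √215 ∈ Q(√6), say √215 = c + d√6 with c, d ∈ Q. Squaring: 215 = c^2 + 6d^2 + 2cd√6. Since √6 ∉ Q this forces 2cd = 0. If d = 0 then √215 = c ∈ Q, contradicting 215 squarefree > 1. If c = 0 then 215 = 6d^2, so 6·215 = (6d)^2 is a perfect square in Q — but 6·215 = 1290 is not a perfect square (since 6 and 215 are distinct squarefree integers). Contradiction. Hence √215 ∉ Q(√6), so x^2 - 215 stays irreducible over Q(√6) and [Q(√6, √215) : Q(√6)] = 2. By the tower law, [Q(√6, √215) : Q] = 2 · 2 = 4.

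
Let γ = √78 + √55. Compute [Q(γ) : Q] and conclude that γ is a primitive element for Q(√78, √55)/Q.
[Q(γ) : Q] = 4 (equivalently, Q(γ) = Q(√78, √55))

Obviously Q(γ) ⊆ Q(√78, √55), and [Q(√78, √55):Q] = 4 (since 78, 55 are distinct squarefree integers > 1 with 4290 not a perfect square). To show equality we compute the minimal polynomial of γ. From γ = √78 + √55: γ^2 = 78 + 2√(4290) + 55 = 133 + 2√(4290), so γ^2 - 133 = 2√(4290); squaring, (γ^2 - 133)^2 = 4·4290, i.e. γ^4 - 266γ^2 + 17689 - 17160 = 0, i.e. γ^4 - 266γ^2 + 529 = 0. So γ is a root of x^4 - 266x^2 + 529. This polynomial is irreducible over Q: it has no rational root (each ±√78 ± √55 is irrational), and any factorization into two quadratics over Q would force √(4290) ∈ Q (pairing opposite roots) or √78, √55 ∈ Q (other pairings), all impossible. Hence [Q(γ):Q] = 4 = [Q(√78, √55):Q], so Q(γ) = Q(√78, √55).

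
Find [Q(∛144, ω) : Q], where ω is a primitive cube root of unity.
[Q(∛144, ω) : Q] = 6

[Q(∛144):Q] = 3 (min poly x^3 - 144, irreducible since 144 is not a perfect cube). [Q(ω):Q] = 2 (min poly x^2 + x + 1). Since Q(∛144) ⊂ R and ω ∉ R, we have ω ∉ Q(∛144), so x^2 + x + 1 remains irreducible over Q(∛144) and [Q(∛144, ω) : Q(∛144)] = 2. By the tower law, [Q(∛144, ω) : Q] = 3 · 2 = 6. (In fact Q(∛144, ω) is the splitting field of x^3 - 144 over Q.)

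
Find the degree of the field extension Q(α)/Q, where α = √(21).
[Q(α):Q] = 2

[Q(α):Q] equals the degree of the minimal polynomial of α. Here α^2 = 21 and x^2 - 21 is irreducible (d = 21 is squarefree, ≠ 1, hence not a square), so deg(m_α) = 2. Thus [Q(α):Q] = 2.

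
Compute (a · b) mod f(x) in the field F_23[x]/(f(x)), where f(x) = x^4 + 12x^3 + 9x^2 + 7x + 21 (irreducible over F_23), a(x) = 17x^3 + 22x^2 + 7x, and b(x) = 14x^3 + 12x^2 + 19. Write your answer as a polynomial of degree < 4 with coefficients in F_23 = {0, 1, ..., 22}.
a · b ≡ 16x^3 + 4x^2 + 3 (mod f(x))

Multiply in F_23[x]: a(x)·b(x) = (17x^3 + 22x^2 + 7x)·(14x^3 + 12x^2 + 19) = 8x^6 + 6x^5 + 17x^4 + 16x^3 + 4x^2 + 18x. This has degree ≥ 4, so divide by f(x) over F_23: 8x^6 + 6x^5 + 17x^4 + 16x^3 + 4x^2 + 18x = (8x^2 + 2x + 13)·(x^4 + 12x^3 + 9x^2 + 7x + 21) + (16x^3 + 4x^2 + 3). Hence a·b ≡ 16x^3 + 4x^2 + 3 (mod f). (F_23[x]/(f) is a field with 23^4 = 279841 elements since f is irreducible of degree 4.)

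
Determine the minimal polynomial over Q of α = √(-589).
m_α(x) = x^2 + 589

α satisfies α^2 + 589 = 0, so x^2 + 589 annihilates α. Since d = -589 is squarefree and ≠ 1, it is not a perfect square in Q, so x^2 + 589 has no rational root and is therefore irreducible over Q (a degree-2 polynomial over a field is irreducible iff it has no root). Hence m_α(x) = x^2 + 589.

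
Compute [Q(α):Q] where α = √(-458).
[Q(α):Q] = 2

[Q(α):Q] equals the degree of the minimal polynomial of α. Here α^2 = -458 and x^2 + 458 is irreducible (d = -458 is squarefree, ≠ 1, hence not a square), so deg(m_α) = 2. Thus [Q(α):Q] = 2.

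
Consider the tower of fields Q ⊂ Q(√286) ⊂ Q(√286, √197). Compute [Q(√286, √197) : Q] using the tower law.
[Q(√286, √197) : Q] = 4

[Q(√286):Q] = 2 (min poly x^2 - 286, irreducible since 286 is squarefree > 1). For the top step, suppose √197 ∈ Q(√286), say √197 = c + d√286 with c, d ∈ Q. Squaring: 197 = c^2 + 286d^2 + 2cd√286. Since √286 ∉ Q this forces 2cd = 0. If d = 0 then √197 = c ∈ Q, contradicting 197 squarefree > 1. If c = 0 then 197 = 286d^2, so 286·197 = (286d)^2 is a perfect square in Q — but 286·197 = 56342 is not a perfect square (since 286 and 197 are distinct squarefree integers). Contradiction. Hence √197 ∉ Q(√286), so x^2 - 197 stays irreducible over Q(√286) and [Q(√286, √197) : Q(√286)] = 2. By the tower law, [Q(√286, √197) : Q] = 2 · 2 = 4.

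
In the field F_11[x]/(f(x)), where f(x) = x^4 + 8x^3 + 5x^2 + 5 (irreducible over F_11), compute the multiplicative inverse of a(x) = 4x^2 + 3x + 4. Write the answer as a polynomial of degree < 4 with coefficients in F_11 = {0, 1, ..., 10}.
a(x)^(-1) ≡ 9x^3 + 5x^2 + 4x + 7 (mod f(x))

Since f is irreducible over F_11, F_11[x]/(f) is a field and a(x) ≠ 0 has an inverse. Apply the extended Euclidean algorithm to f(x) and a(x) in F_11[x]: f(x) = (3x^2 + 8x + 6)·a(x) + (5x + 3);  a(x) = (3x + 1)·(5x + 3) + (1). The last nonzero remainder is the constant 1 = gcd(f, a) in F_11. Back-substituting through the division chain expresses 1 = s(x)·a(x) + t(x)·f(x) with s(x) ≡ 9x^3 + 5x^2 + 4x + 7 (mod f), so a(x)^(-1) ≡ s(x) = 9x^3 + 5x^2 + 4x + 7 (mod f). Check: (4x^2 + 3x + 4)·(9x^3 + 5x^2 + 4x + 7) = 3x^5 + 3x^4 + x^3 + 5x^2 + 4x + 6 ≡ 1 (mod x^4 + 8x^3 + 5x^2 + 5).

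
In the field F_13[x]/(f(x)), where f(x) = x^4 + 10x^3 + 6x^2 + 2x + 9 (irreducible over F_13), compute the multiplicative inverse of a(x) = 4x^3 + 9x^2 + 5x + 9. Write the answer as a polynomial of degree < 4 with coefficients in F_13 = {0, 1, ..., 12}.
a(x)^(-1) ≡ 7x^3 + 8x^2 + 8x + 4 (mod f(x))

Since f is irreducible over F_13, F_13[x]/(f) is a field and a(x) ≠ 0 has an inverse. Apply the extended Euclidean algorithm to f(x) and a(x) in F_13[x]: f(x) = (10x + 6)·a(x) + (6x^2 + 12x + 7);  a(x) = (5x + 11)·(6x^2 + 12x + 7) + (7x + 10);  (6x^2 + 12x + 7) = (12x + 5)·(7x + 10) + (9). The last nonzero remainder is the constant 9 = gcd(f, a) in F_13. Back-substituting through the division chain expresses 9 = s(x)·a(x) + t(x)·f(x) with s(x) ≡ 11x^3 + 7x^2 + 7x + 10 (mod f), so (11x^3 + 7x^2 + 7x + 10)·a(x) ≡ 9 (mod f). Multiplying by 9^(-1) ≡ 3 in F_13 gives a(x)^(-1) ≡ 3·(11x^3 + 7x^2 + 7x + 10) ≡ 7x^3 + 8x^2 + 8x + 4 (mod f). Check: (4x^3 + 9x^2 + 5x + 9)·(7x^3 + 8x^2 + 8x + 4) = 2x^6 + 4x^5 + 9x^4 + 9x^3 + 5x^2 + x + 10 ≡ 1 (mod x^4 + 10x^3 + 6x^2 + 2x + 9).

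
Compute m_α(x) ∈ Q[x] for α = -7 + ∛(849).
m_α(x) = x^3 + 21x^2 + 147x - 506

Set β = α + 7 = ∛(849), so β^3 = 849. Then (α + 7)^3 - 849 = 0, i.e. α is a root of g(x) = (x + 7)^3 - 849 = x^3 + 21x^2 + 147x - 506. Since g(x) = h(x + 7) where h(x) = x^3 - 849, and h is irreducible over Q (because 849 is not a perfect cube, so h has no rational root, and a monic cubic with no rational root is irreducible), g is also irreducible (irreducibility is preserved under the substitution x → x + 7). Hence m_α(x) = x^3 + 21x^2 + 147x - 506.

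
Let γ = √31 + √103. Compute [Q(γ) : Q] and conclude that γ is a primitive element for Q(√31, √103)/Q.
[Q(γ) : Q] = 4 (equivalently, Q(γ) = Q(√31, √103))

Obviously Q(γ) ⊆ Q(√31, √103), and [Q(√31, √103):Q] = 4 (since 31, 103 are distinct squarefree integers > 1 with 3193 not a perfect square). To show equality we compute the minimal polynomial of γ. From γ = √31 + √103: γ^2 = 31 + 2√(3193) + 103 = 134 + 2√(3193), so γ^2 - 134 = 2√(3193); squaring, (γ^2 - 134)^2 = 4·3193, i.e. γ^4 - 268γ^2 + 17956 - 12772 = 0, i.e. γ^4 - 268γ^2 + 5184 = 0. So γ is a root of x^4 - 268x^2 + 5184. This polynomial is irreducible over Q: it has no rational root (each ±√31 ± √103 is irrational), and any factorization into two quadratics over Q would force √(3193) ∈ Q (pairing opposite roots) or √31, √103 ∈ Q (other pairings), all impossible. Hence [Q(γ):Q] = 4 = [Q(√31, √103):Q], so Q(γ) = Q(√31, √103).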